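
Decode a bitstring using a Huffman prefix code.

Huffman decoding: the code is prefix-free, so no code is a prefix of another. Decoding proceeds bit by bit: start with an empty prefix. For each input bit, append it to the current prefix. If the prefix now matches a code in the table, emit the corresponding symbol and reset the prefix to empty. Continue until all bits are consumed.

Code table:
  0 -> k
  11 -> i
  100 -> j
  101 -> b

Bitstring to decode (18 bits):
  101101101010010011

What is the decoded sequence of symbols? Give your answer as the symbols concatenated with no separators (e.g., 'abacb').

Answer: bbbkjji

Derivation:
Bit 0: prefix='1' (no match yet)
Bit 1: prefix='10' (no match yet)
Bit 2: prefix='101' -> emit 'b', reset
Bit 3: prefix='1' (no match yet)
Bit 4: prefix='10' (no match yet)
Bit 5: prefix='101' -> emit 'b', reset
Bit 6: prefix='1' (no match yet)
Bit 7: prefix='10' (no match yet)
Bit 8: prefix='101' -> emit 'b', reset
Bit 9: prefix='0' -> emit 'k', reset
Bit 10: prefix='1' (no match yet)
Bit 11: prefix='10' (no match yet)
Bit 12: prefix='100' -> emit 'j', reset
Bit 13: prefix='1' (no match yet)
Bit 14: prefix='10' (no match yet)
Bit 15: prefix='100' -> emit 'j', reset
Bit 16: prefix='1' (no match yet)
Bit 17: prefix='11' -> emit 'i', reset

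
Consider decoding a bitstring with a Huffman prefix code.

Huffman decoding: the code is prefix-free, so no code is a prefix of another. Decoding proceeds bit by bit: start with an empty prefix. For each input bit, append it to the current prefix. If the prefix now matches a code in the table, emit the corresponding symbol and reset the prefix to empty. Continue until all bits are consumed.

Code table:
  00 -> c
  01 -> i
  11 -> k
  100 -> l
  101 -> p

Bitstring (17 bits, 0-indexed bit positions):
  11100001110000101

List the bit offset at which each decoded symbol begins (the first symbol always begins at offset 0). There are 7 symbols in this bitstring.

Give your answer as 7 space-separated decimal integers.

Bit 0: prefix='1' (no match yet)
Bit 1: prefix='11' -> emit 'k', reset
Bit 2: prefix='1' (no match yet)
Bit 3: prefix='10' (no match yet)
Bit 4: prefix='100' -> emit 'l', reset
Bit 5: prefix='0' (no match yet)
Bit 6: prefix='00' -> emit 'c', reset
Bit 7: prefix='1' (no match yet)
Bit 8: prefix='11' -> emit 'k', reset
Bit 9: prefix='1' (no match yet)
Bit 10: prefix='10' (no match yet)
Bit 11: prefix='100' -> emit 'l', reset
Bit 12: prefix='0' (no match yet)
Bit 13: prefix='00' -> emit 'c', reset
Bit 14: prefix='1' (no match yet)
Bit 15: prefix='10' (no match yet)
Bit 16: prefix='101' -> emit 'p', reset

Answer: 0 2 5 7 9 12 14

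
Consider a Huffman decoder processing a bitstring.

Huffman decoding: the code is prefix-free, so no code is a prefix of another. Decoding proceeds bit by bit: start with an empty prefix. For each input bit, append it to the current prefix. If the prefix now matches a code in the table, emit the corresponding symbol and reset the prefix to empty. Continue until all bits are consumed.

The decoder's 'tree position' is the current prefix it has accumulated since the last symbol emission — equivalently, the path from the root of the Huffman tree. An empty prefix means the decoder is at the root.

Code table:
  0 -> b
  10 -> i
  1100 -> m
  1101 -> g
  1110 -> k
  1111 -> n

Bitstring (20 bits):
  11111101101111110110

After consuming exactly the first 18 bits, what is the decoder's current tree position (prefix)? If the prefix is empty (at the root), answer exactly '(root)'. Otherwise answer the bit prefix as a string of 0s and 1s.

Answer: (root)

Derivation:
Bit 0: prefix='1' (no match yet)
Bit 1: prefix='11' (no match yet)
Bit 2: prefix='111' (no match yet)
Bit 3: prefix='1111' -> emit 'n', reset
Bit 4: prefix='1' (no match yet)
Bit 5: prefix='11' (no match yet)
Bit 6: prefix='110' (no match yet)
Bit 7: prefix='1101' -> emit 'g', reset
Bit 8: prefix='1' (no match yet)
Bit 9: prefix='10' -> emit 'i', reset
Bit 10: prefix='1' (no match yet)
Bit 11: prefix='11' (no match yet)
Bit 12: prefix='111' (no match yet)
Bit 13: prefix='1111' -> emit 'n', reset
Bit 14: prefix='1' (no match yet)
Bit 15: prefix='11' (no match yet)
Bit 16: prefix='110' (no match yet)
Bit 17: prefix='1101' -> emit 'g', reset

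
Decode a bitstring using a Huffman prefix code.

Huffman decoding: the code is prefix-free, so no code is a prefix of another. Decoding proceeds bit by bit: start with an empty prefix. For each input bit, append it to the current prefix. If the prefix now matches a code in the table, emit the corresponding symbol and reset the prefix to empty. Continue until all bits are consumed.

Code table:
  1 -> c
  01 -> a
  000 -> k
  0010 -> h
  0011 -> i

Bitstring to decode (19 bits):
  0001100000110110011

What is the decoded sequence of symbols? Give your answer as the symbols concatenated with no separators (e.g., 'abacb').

Bit 0: prefix='0' (no match yet)
Bit 1: prefix='00' (no match yet)
Bit 2: prefix='000' -> emit 'k', reset
Bit 3: prefix='1' -> emit 'c', reset
Bit 4: prefix='1' -> emit 'c', reset
Bit 5: prefix='0' (no match yet)
Bit 6: prefix='00' (no match yet)
Bit 7: prefix='000' -> emit 'k', reset
Bit 8: prefix='0' (no match yet)
Bit 9: prefix='00' (no match yet)
Bit 10: prefix='001' (no match yet)
Bit 11: prefix='0011' -> emit 'i', reset
Bit 12: prefix='0' (no match yet)
Bit 13: prefix='01' -> emit 'a', reset
Bit 14: prefix='1' -> emit 'c', reset
Bit 15: prefix='0' (no match yet)
Bit 16: prefix='00' (no match yet)
Bit 17: prefix='001' (no match yet)
Bit 18: prefix='0011' -> emit 'i', reset

Answer: kcckiaci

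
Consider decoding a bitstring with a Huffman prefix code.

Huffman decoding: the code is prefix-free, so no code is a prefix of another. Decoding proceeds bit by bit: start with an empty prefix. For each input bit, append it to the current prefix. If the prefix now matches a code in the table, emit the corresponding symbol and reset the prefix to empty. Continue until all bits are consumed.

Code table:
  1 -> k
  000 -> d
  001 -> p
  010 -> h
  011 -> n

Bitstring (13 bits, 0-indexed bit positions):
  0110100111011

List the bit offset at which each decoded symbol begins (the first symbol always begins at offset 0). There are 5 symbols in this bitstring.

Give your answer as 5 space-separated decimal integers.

Bit 0: prefix='0' (no match yet)
Bit 1: prefix='01' (no match yet)
Bit 2: prefix='011' -> emit 'n', reset
Bit 3: prefix='0' (no match yet)
Bit 4: prefix='01' (no match yet)
Bit 5: prefix='010' -> emit 'h', reset
Bit 6: prefix='0' (no match yet)
Bit 7: prefix='01' (no match yet)
Bit 8: prefix='011' -> emit 'n', reset
Bit 9: prefix='1' -> emit 'k', reset
Bit 10: prefix='0' (no match yet)
Bit 11: prefix='01' (no match yet)
Bit 12: prefix='011' -> emit 'n', reset

Answer: 0 3 6 9 10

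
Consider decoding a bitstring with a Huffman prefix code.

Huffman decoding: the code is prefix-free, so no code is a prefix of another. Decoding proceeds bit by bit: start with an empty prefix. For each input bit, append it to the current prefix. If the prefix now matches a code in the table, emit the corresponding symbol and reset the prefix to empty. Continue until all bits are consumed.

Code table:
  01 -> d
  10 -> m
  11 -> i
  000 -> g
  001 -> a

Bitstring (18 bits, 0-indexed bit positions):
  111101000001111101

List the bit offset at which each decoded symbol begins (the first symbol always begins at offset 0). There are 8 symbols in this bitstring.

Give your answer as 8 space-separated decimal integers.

Bit 0: prefix='1' (no match yet)
Bit 1: prefix='11' -> emit 'i', reset
Bit 2: prefix='1' (no match yet)
Bit 3: prefix='11' -> emit 'i', reset
Bit 4: prefix='0' (no match yet)
Bit 5: prefix='01' -> emit 'd', reset
Bit 6: prefix='0' (no match yet)
Bit 7: prefix='00' (no match yet)
Bit 8: prefix='000' -> emit 'g', reset
Bit 9: prefix='0' (no match yet)
Bit 10: prefix='00' (no match yet)
Bit 11: prefix='001' -> emit 'a', reset
Bit 12: prefix='1' (no match yet)
Bit 13: prefix='11' -> emit 'i', reset
Bit 14: prefix='1' (no match yet)
Bit 15: prefix='11' -> emit 'i', reset
Bit 16: prefix='0' (no match yet)
Bit 17: prefix='01' -> emit 'd', reset

Answer: 0 2 4 6 9 12 14 16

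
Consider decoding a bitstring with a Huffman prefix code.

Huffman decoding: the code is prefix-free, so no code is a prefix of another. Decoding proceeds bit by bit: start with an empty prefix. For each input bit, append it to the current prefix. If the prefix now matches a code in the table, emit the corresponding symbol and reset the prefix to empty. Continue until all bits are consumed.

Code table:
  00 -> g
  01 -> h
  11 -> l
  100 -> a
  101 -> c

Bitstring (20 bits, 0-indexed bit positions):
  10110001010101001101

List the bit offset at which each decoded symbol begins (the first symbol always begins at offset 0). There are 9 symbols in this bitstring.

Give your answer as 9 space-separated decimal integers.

Answer: 0 3 6 8 10 12 14 16 18

Derivation:
Bit 0: prefix='1' (no match yet)
Bit 1: prefix='10' (no match yet)
Bit 2: prefix='101' -> emit 'c', reset
Bit 3: prefix='1' (no match yet)
Bit 4: prefix='10' (no match yet)
Bit 5: prefix='100' -> emit 'a', reset
Bit 6: prefix='0' (no match yet)
Bit 7: prefix='01' -> emit 'h', reset
Bit 8: prefix='0' (no match yet)
Bit 9: prefix='01' -> emit 'h', reset
Bit 10: prefix='0' (no match yet)
Bit 11: prefix='01' -> emit 'h', reset
Bit 12: prefix='0' (no match yet)
Bit 13: prefix='01' -> emit 'h', reset
Bit 14: prefix='0' (no match yet)
Bit 15: prefix='00' -> emit 'g', reset
Bit 16: prefix='1' (no match yet)
Bit 17: prefix='11' -> emit 'l', reset
Bit 18: prefix='0' (no match yet)
Bit 19: prefix='01' -> emit 'h', reset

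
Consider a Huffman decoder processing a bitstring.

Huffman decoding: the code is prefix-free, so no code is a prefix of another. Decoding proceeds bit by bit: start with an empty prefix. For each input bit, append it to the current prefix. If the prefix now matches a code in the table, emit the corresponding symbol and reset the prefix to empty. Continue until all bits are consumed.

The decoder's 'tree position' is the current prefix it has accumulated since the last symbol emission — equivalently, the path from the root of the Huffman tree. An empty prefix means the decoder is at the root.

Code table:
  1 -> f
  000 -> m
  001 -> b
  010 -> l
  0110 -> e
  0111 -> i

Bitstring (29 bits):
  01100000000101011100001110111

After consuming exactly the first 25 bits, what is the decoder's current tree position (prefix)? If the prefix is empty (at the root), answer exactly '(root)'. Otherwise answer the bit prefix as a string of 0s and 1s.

Answer: (root)

Derivation:
Bit 0: prefix='0' (no match yet)
Bit 1: prefix='01' (no match yet)
Bit 2: prefix='011' (no match yet)
Bit 3: prefix='0110' -> emit 'e', reset
Bit 4: prefix='0' (no match yet)
Bit 5: prefix='00' (no match yet)
Bit 6: prefix='000' -> emit 'm', reset
Bit 7: prefix='0' (no match yet)
Bit 8: prefix='00' (no match yet)
Bit 9: prefix='000' -> emit 'm', reset
Bit 10: prefix='0' (no match yet)
Bit 11: prefix='01' (no match yet)
Bit 12: prefix='010' -> emit 'l', reset
Bit 13: prefix='1' -> emit 'f', reset
Bit 14: prefix='0' (no match yet)
Bit 15: prefix='01' (no match yet)
Bit 16: prefix='011' (no match yet)
Bit 17: prefix='0111' -> emit 'i', reset
Bit 18: prefix='0' (no match yet)
Bit 19: prefix='00' (no match yet)
Bit 20: prefix='000' -> emit 'm', reset
Bit 21: prefix='0' (no match yet)
Bit 22: prefix='01' (no match yet)
Bit 23: prefix='011' (no match yet)
Bit 24: prefix='0111' -> emit 'i', reset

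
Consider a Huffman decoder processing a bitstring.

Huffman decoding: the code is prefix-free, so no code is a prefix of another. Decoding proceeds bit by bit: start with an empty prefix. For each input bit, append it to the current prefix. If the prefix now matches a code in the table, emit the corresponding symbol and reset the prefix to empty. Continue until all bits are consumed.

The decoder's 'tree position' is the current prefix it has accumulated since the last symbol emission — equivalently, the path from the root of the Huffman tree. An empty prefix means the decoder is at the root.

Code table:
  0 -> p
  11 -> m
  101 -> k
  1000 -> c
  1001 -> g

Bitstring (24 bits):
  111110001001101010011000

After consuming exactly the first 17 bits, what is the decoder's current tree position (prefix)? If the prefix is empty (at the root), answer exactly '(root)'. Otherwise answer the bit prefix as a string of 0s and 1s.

Bit 0: prefix='1' (no match yet)
Bit 1: prefix='11' -> emit 'm', reset
Bit 2: prefix='1' (no match yet)
Bit 3: prefix='11' -> emit 'm', reset
Bit 4: prefix='1' (no match yet)
Bit 5: prefix='10' (no match yet)
Bit 6: prefix='100' (no match yet)
Bit 7: prefix='1000' -> emit 'c', reset
Bit 8: prefix='1' (no match yet)
Bit 9: prefix='10' (no match yet)
Bit 10: prefix='100' (no match yet)
Bit 11: prefix='1001' -> emit 'g', reset
Bit 12: prefix='1' (no match yet)
Bit 13: prefix='10' (no match yet)
Bit 14: prefix='101' -> emit 'k', reset
Bit 15: prefix='0' -> emit 'p', reset
Bit 16: prefix='1' (no match yet)

Answer: 1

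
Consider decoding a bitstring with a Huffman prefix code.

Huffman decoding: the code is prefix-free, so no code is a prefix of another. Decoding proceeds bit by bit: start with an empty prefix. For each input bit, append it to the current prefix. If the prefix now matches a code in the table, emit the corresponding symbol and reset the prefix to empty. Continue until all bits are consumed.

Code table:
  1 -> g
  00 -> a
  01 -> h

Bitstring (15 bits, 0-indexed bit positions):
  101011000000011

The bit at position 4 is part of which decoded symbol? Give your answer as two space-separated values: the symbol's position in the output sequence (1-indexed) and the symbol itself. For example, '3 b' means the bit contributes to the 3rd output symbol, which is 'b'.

Answer: 3 h

Derivation:
Bit 0: prefix='1' -> emit 'g', reset
Bit 1: prefix='0' (no match yet)
Bit 2: prefix='01' -> emit 'h', reset
Bit 3: prefix='0' (no match yet)
Bit 4: prefix='01' -> emit 'h', reset
Bit 5: prefix='1' -> emit 'g', reset
Bit 6: prefix='0' (no match yet)
Bit 7: prefix='00' -> emit 'a', reset
Bit 8: prefix='0' (no match yet)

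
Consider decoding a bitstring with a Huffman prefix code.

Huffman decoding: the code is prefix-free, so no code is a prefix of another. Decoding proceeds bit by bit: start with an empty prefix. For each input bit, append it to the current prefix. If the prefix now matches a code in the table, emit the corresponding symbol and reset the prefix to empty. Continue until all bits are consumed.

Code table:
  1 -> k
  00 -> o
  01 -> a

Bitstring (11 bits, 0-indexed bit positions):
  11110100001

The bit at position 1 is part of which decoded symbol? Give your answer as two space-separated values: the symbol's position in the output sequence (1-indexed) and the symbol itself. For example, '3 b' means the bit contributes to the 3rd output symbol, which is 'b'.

Answer: 2 k

Derivation:
Bit 0: prefix='1' -> emit 'k', reset
Bit 1: prefix='1' -> emit 'k', reset
Bit 2: prefix='1' -> emit 'k', reset
Bit 3: prefix='1' -> emit 'k', reset
Bit 4: prefix='0' (no match yet)
Bit 5: prefix='01' -> emit 'a', reset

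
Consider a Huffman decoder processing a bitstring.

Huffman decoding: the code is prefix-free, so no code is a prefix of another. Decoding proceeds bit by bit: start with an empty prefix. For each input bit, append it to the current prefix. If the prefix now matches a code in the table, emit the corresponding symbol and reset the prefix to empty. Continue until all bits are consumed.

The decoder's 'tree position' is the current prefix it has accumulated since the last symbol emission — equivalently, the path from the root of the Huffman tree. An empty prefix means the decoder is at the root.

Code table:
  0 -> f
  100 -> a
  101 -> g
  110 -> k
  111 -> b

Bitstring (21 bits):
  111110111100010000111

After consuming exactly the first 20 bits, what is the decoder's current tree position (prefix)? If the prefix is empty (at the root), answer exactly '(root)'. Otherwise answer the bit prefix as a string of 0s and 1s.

Bit 0: prefix='1' (no match yet)
Bit 1: prefix='11' (no match yet)
Bit 2: prefix='111' -> emit 'b', reset
Bit 3: prefix='1' (no match yet)
Bit 4: prefix='11' (no match yet)
Bit 5: prefix='110' -> emit 'k', reset
Bit 6: prefix='1' (no match yet)
Bit 7: prefix='11' (no match yet)
Bit 8: prefix='111' -> emit 'b', reset
Bit 9: prefix='1' (no match yet)
Bit 10: prefix='10' (no match yet)
Bit 11: prefix='100' -> emit 'a', reset
Bit 12: prefix='0' -> emit 'f', reset
Bit 13: prefix='1' (no match yet)
Bit 14: prefix='10' (no match yet)
Bit 15: prefix='100' -> emit 'a', reset
Bit 16: prefix='0' -> emit 'f', reset
Bit 17: prefix='0' -> emit 'f', reset
Bit 18: prefix='1' (no match yet)
Bit 19: prefix='11' (no match yet)

Answer: 11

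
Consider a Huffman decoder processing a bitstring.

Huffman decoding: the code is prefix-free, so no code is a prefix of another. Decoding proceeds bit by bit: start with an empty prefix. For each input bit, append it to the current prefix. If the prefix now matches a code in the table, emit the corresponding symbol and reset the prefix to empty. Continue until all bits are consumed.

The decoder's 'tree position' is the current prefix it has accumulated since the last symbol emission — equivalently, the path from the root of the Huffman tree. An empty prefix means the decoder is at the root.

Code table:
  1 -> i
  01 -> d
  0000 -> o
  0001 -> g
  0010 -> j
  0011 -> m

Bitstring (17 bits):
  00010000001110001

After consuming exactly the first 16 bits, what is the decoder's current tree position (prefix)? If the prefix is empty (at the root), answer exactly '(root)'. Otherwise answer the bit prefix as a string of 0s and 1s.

Bit 0: prefix='0' (no match yet)
Bit 1: prefix='00' (no match yet)
Bit 2: prefix='000' (no match yet)
Bit 3: prefix='0001' -> emit 'g', reset
Bit 4: prefix='0' (no match yet)
Bit 5: prefix='00' (no match yet)
Bit 6: prefix='000' (no match yet)
Bit 7: prefix='0000' -> emit 'o', reset
Bit 8: prefix='0' (no match yet)
Bit 9: prefix='00' (no match yet)
Bit 10: prefix='001' (no match yet)
Bit 11: prefix='0011' -> emit 'm', reset
Bit 12: prefix='1' -> emit 'i', reset
Bit 13: prefix='0' (no match yet)
Bit 14: prefix='00' (no match yet)
Bit 15: prefix='000' (no match yet)

Answer: 000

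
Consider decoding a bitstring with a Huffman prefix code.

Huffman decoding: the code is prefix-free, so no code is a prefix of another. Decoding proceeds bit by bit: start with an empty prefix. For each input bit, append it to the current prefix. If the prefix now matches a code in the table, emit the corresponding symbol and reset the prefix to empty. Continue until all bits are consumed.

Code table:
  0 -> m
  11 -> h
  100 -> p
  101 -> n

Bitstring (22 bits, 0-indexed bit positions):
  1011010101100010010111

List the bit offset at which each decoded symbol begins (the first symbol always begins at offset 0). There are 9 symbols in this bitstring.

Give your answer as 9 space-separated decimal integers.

Answer: 0 3 6 7 10 13 14 17 20

Derivation:
Bit 0: prefix='1' (no match yet)
Bit 1: prefix='10' (no match yet)
Bit 2: prefix='101' -> emit 'n', reset
Bit 3: prefix='1' (no match yet)
Bit 4: prefix='10' (no match yet)
Bit 5: prefix='101' -> emit 'n', reset
Bit 6: prefix='0' -> emit 'm', reset
Bit 7: prefix='1' (no match yet)
Bit 8: prefix='10' (no match yet)
Bit 9: prefix='101' -> emit 'n', reset
Bit 10: prefix='1' (no match yet)
Bit 11: prefix='10' (no match yet)
Bit 12: prefix='100' -> emit 'p', reset
Bit 13: prefix='0' -> emit 'm', reset
Bit 14: prefix='1' (no match yet)
Bit 15: prefix='10' (no match yet)
Bit 16: prefix='100' -> emit 'p', reset
Bit 17: prefix='1' (no match yet)
Bit 18: prefix='10' (no match yet)
Bit 19: prefix='101' -> emit 'n', reset
Bit 20: prefix='1' (no match yet)
Bit 21: prefix='11' -> emit 'h', reset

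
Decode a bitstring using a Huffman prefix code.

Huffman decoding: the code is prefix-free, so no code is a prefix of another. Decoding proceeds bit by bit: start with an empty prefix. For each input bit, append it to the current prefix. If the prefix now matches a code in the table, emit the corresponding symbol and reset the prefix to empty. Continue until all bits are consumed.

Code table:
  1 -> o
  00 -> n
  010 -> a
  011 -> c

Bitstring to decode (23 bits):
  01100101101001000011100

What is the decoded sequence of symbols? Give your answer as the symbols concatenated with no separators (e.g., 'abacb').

Bit 0: prefix='0' (no match yet)
Bit 1: prefix='01' (no match yet)
Bit 2: prefix='011' -> emit 'c', reset
Bit 3: prefix='0' (no match yet)
Bit 4: prefix='00' -> emit 'n', reset
Bit 5: prefix='1' -> emit 'o', reset
Bit 6: prefix='0' (no match yet)
Bit 7: prefix='01' (no match yet)
Bit 8: prefix='011' -> emit 'c', reset
Bit 9: prefix='0' (no match yet)
Bit 10: prefix='01' (no match yet)
Bit 11: prefix='010' -> emit 'a', reset
Bit 12: prefix='0' (no match yet)
Bit 13: prefix='01' (no match yet)
Bit 14: prefix='010' -> emit 'a', reset
Bit 15: prefix='0' (no match yet)
Bit 16: prefix='00' -> emit 'n', reset
Bit 17: prefix='0' (no match yet)
Bit 18: prefix='01' (no match yet)
Bit 19: prefix='011' -> emit 'c', reset
Bit 20: prefix='1' -> emit 'o', reset
Bit 21: prefix='0' (no match yet)
Bit 22: prefix='00' -> emit 'n', reset

Answer: cnocaancon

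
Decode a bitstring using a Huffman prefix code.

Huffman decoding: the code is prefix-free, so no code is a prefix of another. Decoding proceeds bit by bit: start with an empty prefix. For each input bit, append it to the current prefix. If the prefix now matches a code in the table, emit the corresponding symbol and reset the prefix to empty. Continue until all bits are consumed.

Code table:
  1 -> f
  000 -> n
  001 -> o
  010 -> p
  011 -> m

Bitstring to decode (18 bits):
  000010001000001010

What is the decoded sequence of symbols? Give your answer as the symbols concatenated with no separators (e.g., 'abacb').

Answer: nponop

Derivation:
Bit 0: prefix='0' (no match yet)
Bit 1: prefix='00' (no match yet)
Bit 2: prefix='000' -> emit 'n', reset
Bit 3: prefix='0' (no match yet)
Bit 4: prefix='01' (no match yet)
Bit 5: prefix='010' -> emit 'p', reset
Bit 6: prefix='0' (no match yet)
Bit 7: prefix='00' (no match yet)
Bit 8: prefix='001' -> emit 'o', reset
Bit 9: prefix='0' (no match yet)
Bit 10: prefix='00' (no match yet)
Bit 11: prefix='000' -> emit 'n', reset
Bit 12: prefix='0' (no match yet)
Bit 13: prefix='00' (no match yet)
Bit 14: prefix='001' -> emit 'o', reset
Bit 15: prefix='0' (no match yet)
Bit 16: prefix='01' (no match yet)
Bit 17: prefix='010' -> emit 'p', reset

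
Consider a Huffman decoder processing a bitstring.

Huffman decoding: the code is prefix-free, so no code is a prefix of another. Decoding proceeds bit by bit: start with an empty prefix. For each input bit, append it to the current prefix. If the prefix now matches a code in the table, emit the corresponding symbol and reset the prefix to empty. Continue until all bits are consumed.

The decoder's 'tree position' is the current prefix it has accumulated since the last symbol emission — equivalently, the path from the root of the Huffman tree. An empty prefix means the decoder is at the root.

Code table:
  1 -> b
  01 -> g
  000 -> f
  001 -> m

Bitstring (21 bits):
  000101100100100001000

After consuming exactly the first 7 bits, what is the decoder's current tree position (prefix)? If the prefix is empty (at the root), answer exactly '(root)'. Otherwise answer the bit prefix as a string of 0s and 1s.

Answer: (root)

Derivation:
Bit 0: prefix='0' (no match yet)
Bit 1: prefix='00' (no match yet)
Bit 2: prefix='000' -> emit 'f', reset
Bit 3: prefix='1' -> emit 'b', reset
Bit 4: prefix='0' (no match yet)
Bit 5: prefix='01' -> emit 'g', reset
Bit 6: prefix='1' -> emit 'b', reset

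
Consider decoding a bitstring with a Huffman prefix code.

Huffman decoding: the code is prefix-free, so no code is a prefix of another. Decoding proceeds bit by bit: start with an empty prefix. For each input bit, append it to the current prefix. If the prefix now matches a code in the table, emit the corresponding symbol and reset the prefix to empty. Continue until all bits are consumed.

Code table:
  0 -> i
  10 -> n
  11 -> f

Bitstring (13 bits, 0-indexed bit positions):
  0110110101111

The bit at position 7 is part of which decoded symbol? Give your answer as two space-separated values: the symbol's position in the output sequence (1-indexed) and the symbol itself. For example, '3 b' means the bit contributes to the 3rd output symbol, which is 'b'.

Bit 0: prefix='0' -> emit 'i', reset
Bit 1: prefix='1' (no match yet)
Bit 2: prefix='11' -> emit 'f', reset
Bit 3: prefix='0' -> emit 'i', reset
Bit 4: prefix='1' (no match yet)
Bit 5: prefix='11' -> emit 'f', reset
Bit 6: prefix='0' -> emit 'i', reset
Bit 7: prefix='1' (no match yet)
Bit 8: prefix='10' -> emit 'n', reset
Bit 9: prefix='1' (no match yet)
Bit 10: prefix='11' -> emit 'f', reset
Bit 11: prefix='1' (no match yet)

Answer: 6 n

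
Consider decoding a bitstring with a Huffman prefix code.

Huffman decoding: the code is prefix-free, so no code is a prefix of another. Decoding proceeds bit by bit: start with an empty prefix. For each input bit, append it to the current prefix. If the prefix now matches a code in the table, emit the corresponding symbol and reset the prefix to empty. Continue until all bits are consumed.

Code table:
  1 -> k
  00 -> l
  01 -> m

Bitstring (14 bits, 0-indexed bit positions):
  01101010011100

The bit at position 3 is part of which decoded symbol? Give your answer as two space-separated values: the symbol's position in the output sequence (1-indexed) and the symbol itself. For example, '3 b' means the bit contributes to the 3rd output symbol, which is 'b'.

Bit 0: prefix='0' (no match yet)
Bit 1: prefix='01' -> emit 'm', reset
Bit 2: prefix='1' -> emit 'k', reset
Bit 3: prefix='0' (no match yet)
Bit 4: prefix='01' -> emit 'm', reset
Bit 5: prefix='0' (no match yet)
Bit 6: prefix='01' -> emit 'm', reset
Bit 7: prefix='0' (no match yet)

Answer: 3 m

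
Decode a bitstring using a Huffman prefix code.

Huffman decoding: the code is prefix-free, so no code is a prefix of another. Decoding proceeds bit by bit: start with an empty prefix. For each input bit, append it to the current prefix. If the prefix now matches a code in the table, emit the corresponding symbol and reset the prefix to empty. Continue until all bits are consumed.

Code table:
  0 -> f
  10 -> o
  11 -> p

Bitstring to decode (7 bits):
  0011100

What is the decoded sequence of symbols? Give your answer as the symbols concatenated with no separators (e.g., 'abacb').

Answer: ffpof

Derivation:
Bit 0: prefix='0' -> emit 'f', reset
Bit 1: prefix='0' -> emit 'f', reset
Bit 2: prefix='1' (no match yet)
Bit 3: prefix='11' -> emit 'p', reset
Bit 4: prefix='1' (no match yet)
Bit 5: prefix='10' -> emit 'o', reset
Bit 6: prefix='0' -> emit 'f', reset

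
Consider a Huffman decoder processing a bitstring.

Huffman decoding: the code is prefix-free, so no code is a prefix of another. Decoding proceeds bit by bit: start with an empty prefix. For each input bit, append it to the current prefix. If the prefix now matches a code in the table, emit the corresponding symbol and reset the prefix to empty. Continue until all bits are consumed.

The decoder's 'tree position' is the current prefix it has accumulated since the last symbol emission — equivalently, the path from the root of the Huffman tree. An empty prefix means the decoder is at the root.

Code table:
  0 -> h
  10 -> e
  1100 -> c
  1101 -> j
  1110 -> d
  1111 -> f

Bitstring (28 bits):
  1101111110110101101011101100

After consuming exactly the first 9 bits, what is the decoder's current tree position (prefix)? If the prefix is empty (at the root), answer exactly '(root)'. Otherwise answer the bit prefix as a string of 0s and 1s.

Answer: 1

Derivation:
Bit 0: prefix='1' (no match yet)
Bit 1: prefix='11' (no match yet)
Bit 2: prefix='110' (no match yet)
Bit 3: prefix='1101' -> emit 'j', reset
Bit 4: prefix='1' (no match yet)
Bit 5: prefix='11' (no match yet)
Bit 6: prefix='111' (no match yet)
Bit 7: prefix='1111' -> emit 'f', reset
Bit 8: prefix='1' (no match yet)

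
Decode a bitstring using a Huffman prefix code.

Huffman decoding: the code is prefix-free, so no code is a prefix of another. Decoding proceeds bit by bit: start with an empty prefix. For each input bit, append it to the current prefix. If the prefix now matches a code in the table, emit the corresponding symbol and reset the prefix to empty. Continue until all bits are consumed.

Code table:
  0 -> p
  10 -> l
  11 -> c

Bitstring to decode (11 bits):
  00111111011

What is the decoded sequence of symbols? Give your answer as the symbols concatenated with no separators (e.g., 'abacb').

Bit 0: prefix='0' -> emit 'p', reset
Bit 1: prefix='0' -> emit 'p', reset
Bit 2: prefix='1' (no match yet)
Bit 3: prefix='11' -> emit 'c', reset
Bit 4: prefix='1' (no match yet)
Bit 5: prefix='11' -> emit 'c', reset
Bit 6: prefix='1' (no match yet)
Bit 7: prefix='11' -> emit 'c', reset
Bit 8: prefix='0' -> emit 'p', reset
Bit 9: prefix='1' (no match yet)
Bit 10: prefix='11' -> emit 'c', reset

Answer: ppcccpc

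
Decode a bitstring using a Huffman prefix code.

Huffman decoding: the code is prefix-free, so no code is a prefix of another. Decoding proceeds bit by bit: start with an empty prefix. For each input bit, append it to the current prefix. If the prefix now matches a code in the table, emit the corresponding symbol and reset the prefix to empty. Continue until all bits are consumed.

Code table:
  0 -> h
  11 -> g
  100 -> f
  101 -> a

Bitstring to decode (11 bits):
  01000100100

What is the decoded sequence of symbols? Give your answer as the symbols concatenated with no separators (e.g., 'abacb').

Answer: hfhff

Derivation:
Bit 0: prefix='0' -> emit 'h', reset
Bit 1: prefix='1' (no match yet)
Bit 2: prefix='10' (no match yet)
Bit 3: prefix='100' -> emit 'f', reset
Bit 4: prefix='0' -> emit 'h', reset
Bit 5: prefix='1' (no match yet)
Bit 6: prefix='10' (no match yet)
Bit 7: prefix='100' -> emit 'f', reset
Bit 8: prefix='1' (no match yet)
Bit 9: prefix='10' (no match yet)
Bit 10: prefix='100' -> emit 'f', reset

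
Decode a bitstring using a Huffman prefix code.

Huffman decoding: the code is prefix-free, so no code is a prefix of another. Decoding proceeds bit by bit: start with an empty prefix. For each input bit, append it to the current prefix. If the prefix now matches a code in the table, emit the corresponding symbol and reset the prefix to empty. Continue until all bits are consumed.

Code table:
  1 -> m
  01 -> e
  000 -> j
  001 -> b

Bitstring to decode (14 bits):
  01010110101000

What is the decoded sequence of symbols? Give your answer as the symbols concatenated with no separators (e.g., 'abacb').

Bit 0: prefix='0' (no match yet)
Bit 1: prefix='01' -> emit 'e', reset
Bit 2: prefix='0' (no match yet)
Bit 3: prefix='01' -> emit 'e', reset
Bit 4: prefix='0' (no match yet)
Bit 5: prefix='01' -> emit 'e', reset
Bit 6: prefix='1' -> emit 'm', reset
Bit 7: prefix='0' (no match yet)
Bit 8: prefix='01' -> emit 'e', reset
Bit 9: prefix='0' (no match yet)
Bit 10: prefix='01' -> emit 'e', reset
Bit 11: prefix='0' (no match yet)
Bit 12: prefix='00' (no match yet)
Bit 13: prefix='000' -> emit 'j', reset

Answer: eeemeej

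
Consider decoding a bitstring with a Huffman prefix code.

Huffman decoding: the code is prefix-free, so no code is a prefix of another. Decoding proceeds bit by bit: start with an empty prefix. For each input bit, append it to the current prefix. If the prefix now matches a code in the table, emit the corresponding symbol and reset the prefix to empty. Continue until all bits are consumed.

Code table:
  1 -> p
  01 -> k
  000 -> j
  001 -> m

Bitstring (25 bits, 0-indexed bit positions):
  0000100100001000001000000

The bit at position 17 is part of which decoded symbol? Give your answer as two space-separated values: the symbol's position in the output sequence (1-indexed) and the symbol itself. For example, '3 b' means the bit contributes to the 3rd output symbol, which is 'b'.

Answer: 7 m

Derivation:
Bit 0: prefix='0' (no match yet)
Bit 1: prefix='00' (no match yet)
Bit 2: prefix='000' -> emit 'j', reset
Bit 3: prefix='0' (no match yet)
Bit 4: prefix='01' -> emit 'k', reset
Bit 5: prefix='0' (no match yet)
Bit 6: prefix='00' (no match yet)
Bit 7: prefix='001' -> emit 'm', reset
Bit 8: prefix='0' (no match yet)
Bit 9: prefix='00' (no match yet)
Bit 10: prefix='000' -> emit 'j', reset
Bit 11: prefix='0' (no match yet)
Bit 12: prefix='01' -> emit 'k', reset
Bit 13: prefix='0' (no match yet)
Bit 14: prefix='00' (no match yet)
Bit 15: prefix='000' -> emit 'j', reset
Bit 16: prefix='0' (no match yet)
Bit 17: prefix='00' (no match yet)
Bit 18: prefix='001' -> emit 'm', reset
Bit 19: prefix='0' (no match yet)
Bit 20: prefix='00' (no match yet)
Bit 21: prefix='000' -> emit 'j', reset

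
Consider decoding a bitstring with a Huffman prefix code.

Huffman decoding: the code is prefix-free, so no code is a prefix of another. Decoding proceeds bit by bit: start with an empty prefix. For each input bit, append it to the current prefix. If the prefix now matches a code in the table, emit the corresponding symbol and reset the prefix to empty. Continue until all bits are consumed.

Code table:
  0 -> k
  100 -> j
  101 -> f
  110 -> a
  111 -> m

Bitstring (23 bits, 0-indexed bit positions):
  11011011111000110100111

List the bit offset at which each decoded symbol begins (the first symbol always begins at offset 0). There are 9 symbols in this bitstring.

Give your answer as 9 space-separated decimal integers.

Bit 0: prefix='1' (no match yet)
Bit 1: prefix='11' (no match yet)
Bit 2: prefix='110' -> emit 'a', reset
Bit 3: prefix='1' (no match yet)
Bit 4: prefix='11' (no match yet)
Bit 5: prefix='110' -> emit 'a', reset
Bit 6: prefix='1' (no match yet)
Bit 7: prefix='11' (no match yet)
Bit 8: prefix='111' -> emit 'm', reset
Bit 9: prefix='1' (no match yet)
Bit 10: prefix='11' (no match yet)
Bit 11: prefix='110' -> emit 'a', reset
Bit 12: prefix='0' -> emit 'k', reset
Bit 13: prefix='0' -> emit 'k', reset
Bit 14: prefix='1' (no match yet)
Bit 15: prefix='11' (no match yet)
Bit 16: prefix='110' -> emit 'a', reset
Bit 17: prefix='1' (no match yet)
Bit 18: prefix='10' (no match yet)
Bit 19: prefix='100' -> emit 'j', reset
Bit 20: prefix='1' (no match yet)
Bit 21: prefix='11' (no match yet)
Bit 22: prefix='111' -> emit 'm', reset

Answer: 0 3 6 9 12 13 14 17 20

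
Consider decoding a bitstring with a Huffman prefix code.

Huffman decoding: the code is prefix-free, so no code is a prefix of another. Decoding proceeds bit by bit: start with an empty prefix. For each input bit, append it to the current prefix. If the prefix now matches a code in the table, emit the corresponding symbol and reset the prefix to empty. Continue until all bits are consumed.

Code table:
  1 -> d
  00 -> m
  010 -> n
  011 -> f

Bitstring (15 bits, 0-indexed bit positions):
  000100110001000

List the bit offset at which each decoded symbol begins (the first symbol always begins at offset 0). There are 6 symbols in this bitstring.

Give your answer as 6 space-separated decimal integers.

Answer: 0 2 5 8 10 13

Derivation:
Bit 0: prefix='0' (no match yet)
Bit 1: prefix='00' -> emit 'm', reset
Bit 2: prefix='0' (no match yet)
Bit 3: prefix='01' (no match yet)
Bit 4: prefix='010' -> emit 'n', reset
Bit 5: prefix='0' (no match yet)
Bit 6: prefix='01' (no match yet)
Bit 7: prefix='011' -> emit 'f', reset
Bit 8: prefix='0' (no match yet)
Bit 9: prefix='00' -> emit 'm', reset
Bit 10: prefix='0' (no match yet)
Bit 11: prefix='01' (no match yet)
Bit 12: prefix='010' -> emit 'n', reset
Bit 13: prefix='0' (no match yet)
Bit 14: prefix='00' -> emit 'm', reset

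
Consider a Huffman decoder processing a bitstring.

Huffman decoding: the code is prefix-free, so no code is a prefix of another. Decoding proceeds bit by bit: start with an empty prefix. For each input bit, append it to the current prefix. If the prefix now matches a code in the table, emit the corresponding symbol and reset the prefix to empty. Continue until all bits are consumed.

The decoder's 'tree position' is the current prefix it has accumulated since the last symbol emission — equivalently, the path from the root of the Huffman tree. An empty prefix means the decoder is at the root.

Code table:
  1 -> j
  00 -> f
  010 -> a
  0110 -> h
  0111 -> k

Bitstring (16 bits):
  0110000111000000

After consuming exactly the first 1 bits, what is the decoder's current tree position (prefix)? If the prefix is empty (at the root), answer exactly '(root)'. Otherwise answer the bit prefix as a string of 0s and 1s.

Bit 0: prefix='0' (no match yet)

Answer: 0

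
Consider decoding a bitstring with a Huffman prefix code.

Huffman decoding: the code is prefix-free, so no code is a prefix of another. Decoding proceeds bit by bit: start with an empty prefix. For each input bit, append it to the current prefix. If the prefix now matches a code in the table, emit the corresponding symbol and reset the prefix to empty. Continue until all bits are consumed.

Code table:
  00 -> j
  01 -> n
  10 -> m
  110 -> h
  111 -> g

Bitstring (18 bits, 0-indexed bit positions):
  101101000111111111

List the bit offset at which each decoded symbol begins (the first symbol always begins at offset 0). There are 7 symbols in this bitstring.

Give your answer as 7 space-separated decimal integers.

Answer: 0 2 5 7 9 12 15

Derivation:
Bit 0: prefix='1' (no match yet)
Bit 1: prefix='10' -> emit 'm', reset
Bit 2: prefix='1' (no match yet)
Bit 3: prefix='11' (no match yet)
Bit 4: prefix='110' -> emit 'h', reset
Bit 5: prefix='1' (no match yet)
Bit 6: prefix='10' -> emit 'm', reset
Bit 7: prefix='0' (no match yet)
Bit 8: prefix='00' -> emit 'j', reset
Bit 9: prefix='1' (no match yet)
Bit 10: prefix='11' (no match yet)
Bit 11: prefix='111' -> emit 'g', reset
Bit 12: prefix='1' (no match yet)
Bit 13: prefix='11' (no match yet)
Bit 14: prefix='111' -> emit 'g', reset
Bit 15: prefix='1' (no match yet)
Bit 16: prefix='11' (no match yet)
Bit 17: prefix='111' -> emit 'g', reset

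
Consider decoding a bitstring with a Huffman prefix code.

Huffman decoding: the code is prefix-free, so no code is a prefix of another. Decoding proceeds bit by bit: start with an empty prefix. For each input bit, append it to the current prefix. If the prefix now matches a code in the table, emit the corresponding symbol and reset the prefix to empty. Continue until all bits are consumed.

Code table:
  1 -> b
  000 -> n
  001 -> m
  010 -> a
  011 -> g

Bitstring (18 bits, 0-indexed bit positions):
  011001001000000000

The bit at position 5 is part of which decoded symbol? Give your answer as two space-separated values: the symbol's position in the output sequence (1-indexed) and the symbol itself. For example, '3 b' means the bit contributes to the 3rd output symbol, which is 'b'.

Answer: 2 m

Derivation:
Bit 0: prefix='0' (no match yet)
Bit 1: prefix='01' (no match yet)
Bit 2: prefix='011' -> emit 'g', reset
Bit 3: prefix='0' (no match yet)
Bit 4: prefix='00' (no match yet)
Bit 5: prefix='001' -> emit 'm', reset
Bit 6: prefix='0' (no match yet)
Bit 7: prefix='00' (no match yet)
Bit 8: prefix='001' -> emit 'm', reset
Bit 9: prefix='0' (no match yet)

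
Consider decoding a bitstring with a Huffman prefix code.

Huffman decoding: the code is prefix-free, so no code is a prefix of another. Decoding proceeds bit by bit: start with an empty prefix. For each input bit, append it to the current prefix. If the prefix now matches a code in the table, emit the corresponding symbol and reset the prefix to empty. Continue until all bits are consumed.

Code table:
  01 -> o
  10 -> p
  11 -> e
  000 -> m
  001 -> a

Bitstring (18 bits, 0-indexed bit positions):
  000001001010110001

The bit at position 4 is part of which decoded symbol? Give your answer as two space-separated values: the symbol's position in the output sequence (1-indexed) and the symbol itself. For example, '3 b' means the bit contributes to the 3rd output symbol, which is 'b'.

Bit 0: prefix='0' (no match yet)
Bit 1: prefix='00' (no match yet)
Bit 2: prefix='000' -> emit 'm', reset
Bit 3: prefix='0' (no match yet)
Bit 4: prefix='00' (no match yet)
Bit 5: prefix='001' -> emit 'a', reset
Bit 6: prefix='0' (no match yet)
Bit 7: prefix='00' (no match yet)
Bit 8: prefix='001' -> emit 'a', reset

Answer: 2 a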